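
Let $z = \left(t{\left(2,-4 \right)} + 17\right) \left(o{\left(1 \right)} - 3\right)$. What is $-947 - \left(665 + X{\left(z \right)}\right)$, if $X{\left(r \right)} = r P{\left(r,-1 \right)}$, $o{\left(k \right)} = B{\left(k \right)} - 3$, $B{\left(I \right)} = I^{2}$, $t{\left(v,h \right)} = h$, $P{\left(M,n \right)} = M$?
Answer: $-5837$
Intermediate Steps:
$o{\left(k \right)} = -3 + k^{2}$ ($o{\left(k \right)} = k^{2} - 3 = -3 + k^{2}$)
$z = -65$ ($z = \left(-4 + 17\right) \left(\left(-3 + 1^{2}\right) - 3\right) = 13 \left(\left(-3 + 1\right) - 3\right) = 13 \left(-2 - 3\right) = 13 \left(-5\right) = -65$)
$X{\left(r \right)} = r^{2}$ ($X{\left(r \right)} = r r = r^{2}$)
$-947 - \left(665 + X{\left(z \right)}\right) = -947 - 4890 = -5837$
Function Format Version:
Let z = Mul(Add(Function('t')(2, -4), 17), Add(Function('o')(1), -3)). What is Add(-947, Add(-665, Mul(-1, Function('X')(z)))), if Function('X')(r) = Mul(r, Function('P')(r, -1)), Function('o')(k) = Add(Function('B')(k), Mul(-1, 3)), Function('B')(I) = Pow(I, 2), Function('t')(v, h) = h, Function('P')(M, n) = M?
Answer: -5837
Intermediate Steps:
Function('o')(k) = Add(-3, Pow(k, 2)) (Function('o')(k) = Add(Pow(k, 2), Mul(-1, 3)) = Add(Pow(k, 2), -3) = Add(-3, Pow(k, 2)))
z = -65 (z = Mul(Add(-4, 17), Add(Add(-3, Pow(1, 2)), -3)) = Mul(13, Add(Add(-3, 1), -3)) = Mul(13, Add(-2, -3)) = Mul(13, -5) = -65)
Function('X')(r) = Pow(r, 2) (Function('X')(r) = Mul(r, r) = Pow(r, 2))
Add(-947, Add(-665, Mul(-1, Function('X')(z)))) = Add(-947, Add(-665, Mul(-1, Pow(-65, 2)))) = Add(-947, Add(-665, Mul(-1, 4225))) = Add(-947, Add(-665, -4225)) = Add(-947, -4890) = -5837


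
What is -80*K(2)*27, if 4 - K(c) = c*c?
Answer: 0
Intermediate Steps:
K(c) = 4 - c**2 (K(c) = 4 - c*c = 4 - c**2)
-80*K(2)*27 = -80*(4 - 1*2**2)*27 = -80*(4 - 1*4)*27 = -80*(4 - 4)*27 = -80*0*27 = 0*27 = 0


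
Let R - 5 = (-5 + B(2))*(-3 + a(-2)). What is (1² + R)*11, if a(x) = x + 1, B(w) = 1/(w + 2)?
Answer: 275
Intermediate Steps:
B(w) = 1/(2 + w)
a(x) = 1 + x
R = 24 (R = 5 + (-5 + 1/(2 + 2))*(-3 + (1 - 2)) = 5 + (-5 + 1/4)*(-3 - 1) = 5 + (-5 + ¼)*(-4) = 5 - 19/4*(-4) = 5 + 19 = 24)
(1² + R)*11 = (1² + 24)*11 = (1 + 24)*11 = 25*11 = 275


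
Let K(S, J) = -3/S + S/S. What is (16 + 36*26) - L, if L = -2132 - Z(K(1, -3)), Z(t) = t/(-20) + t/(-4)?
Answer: 15423/5 ≈ 3084.6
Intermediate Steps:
K(S, J) = 1 - 3/S (K(S, J) = -3/S + 1 = 1 - 3/S)
Z(t) = -3*t/10 (Z(t) = t*(-1/20) + t*(-1/4) = -t/20 - t/4 = -3*t/10)
L = -10663/5 (L = -2132 - (-3)*(-3 + 1)/1/10 = -2132 - (-3)*1*(-2)/10 = -2132 - (-3)*(-2)/10 = -2132 - 1*3/5 = -2132 - 3/5 = -10663/5 ≈ -2132.6)
(16 + 36*26) - L = (16 + 36*26) - 1*(-10663/5) = (16 + 936) + 10663/5 = 952 + 10663/5 = 15423/5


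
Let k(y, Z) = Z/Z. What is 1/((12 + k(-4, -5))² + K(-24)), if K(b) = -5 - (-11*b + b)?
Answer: -1/76 ≈ -0.013158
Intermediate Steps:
K(b) = -5 + 10*b (K(b) = -5 - (-10)*b = -5 + 10*b)
k(y, Z) = 1
1/((12 + k(-4, -5))² + K(-24)) = 1/((12 + 1)² + (-5 + 10*(-24))) = 1/(13² + (-5 - 240)) = 1/(169 - 245) = 1/(-76) = -1/76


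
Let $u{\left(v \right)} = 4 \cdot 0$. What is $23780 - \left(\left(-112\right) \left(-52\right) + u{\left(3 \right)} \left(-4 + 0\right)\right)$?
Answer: $17956$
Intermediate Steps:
$u{\left(v \right)} = 0$
$23780 - \left(\left(-112\right) \left(-52\right) + u{\left(3 \right)} \left(-4 + 0\right)\right) = 23780 - \left(\left(-112\right) \left(-52\right) + 0 \left(-4 + 0\right)\right) = 23780 - \left(5824 + 0 \left(-4\right)\right) = 23780 - \left(5824 + 0\right) = 23780 - 5824 = 17956$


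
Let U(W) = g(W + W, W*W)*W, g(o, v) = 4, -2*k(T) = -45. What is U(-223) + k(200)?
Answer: -1739/2 ≈ -869.50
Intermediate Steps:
k(T) = 45/2 (k(T) = -½*(-45) = 45/2)
U(W) = 4*W
U(-223) + k(200) = 4*(-223) + 45/2 = -892 + 45/2 = -1739/2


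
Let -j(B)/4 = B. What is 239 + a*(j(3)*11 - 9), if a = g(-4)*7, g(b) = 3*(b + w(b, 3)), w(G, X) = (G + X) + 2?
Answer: 9122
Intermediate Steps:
j(B) = -4*B
w(G, X) = 2 + G + X
g(b) = 15 + 6*b (g(b) = 3*(b + (2 + b + 3)) = 3*(b + (5 + b)) = 3*(5 + 2*b) = 15 + 6*b)
a = -63 (a = (15 + 6*(-4))*7 = (15 - 24)*7 = -9*7 = -63)
239 + a*(j(3)*11 - 9) = 239 - 63*(-4*3*11 - 9) = 239 - 63*(-12*11 - 9) = 239 - 63*(-132 - 9) = 239 - 63*(-141) = 239 + 8883 = 9122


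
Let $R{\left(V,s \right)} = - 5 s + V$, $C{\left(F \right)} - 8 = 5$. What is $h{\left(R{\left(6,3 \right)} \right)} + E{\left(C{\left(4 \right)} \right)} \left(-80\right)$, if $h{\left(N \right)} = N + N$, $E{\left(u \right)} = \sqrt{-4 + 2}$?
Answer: $-18 - 80 i \sqrt{2} \approx -18.0 - 113.14 i$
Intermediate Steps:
$C{\left(F \right)} = 13$ ($C{\left(F \right)} = 8 + 5 = 13$)
$E{\left(u \right)} = i \sqrt{2}$ ($E{\left(u \right)} = \sqrt{-2} = i \sqrt{2}$)
$R{\left(V,s \right)} = V - 5 s$
$h{\left(N \right)} = 2 N$
$h{\left(R{\left(6,3 \right)} \right)} + E{\left(C{\left(4 \right)} \right)} \left(-80\right) = 2 \left(6 - 15\right) + i \sqrt{2} \left(-80\right) = 2 \left(6 - 15\right) - 80 i \sqrt{2} = 2 \left(-9\right) - 80 i \sqrt{2} = -18 - 80 i \sqrt{2}$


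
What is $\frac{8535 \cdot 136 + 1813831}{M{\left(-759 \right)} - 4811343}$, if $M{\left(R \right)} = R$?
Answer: $- \frac{2974591}{4812102} \approx -0.61815$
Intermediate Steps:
$\frac{8535 \cdot 136 + 1813831}{M{\left(-759 \right)} - 4811343} = \frac{8535 \cdot 136 + 1813831}{-759 - 4811343} = \frac{1160760 + 1813831}{-4812102} = 2974591 \left(- \frac{1}{4812102}\right) = - \frac{2974591}{4812102}$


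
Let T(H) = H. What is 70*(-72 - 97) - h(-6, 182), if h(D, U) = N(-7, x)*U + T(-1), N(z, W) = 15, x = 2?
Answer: -14559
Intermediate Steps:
h(D, U) = -1 + 15*U (h(D, U) = 15*U - 1 = -1 + 15*U)
70*(-72 - 97) - h(-6, 182) = 70*(-72 - 97) - (-1 + 15*182) = 70*(-169) - (-1 + 2730) = -11830 - 1*2729 = -11830 - 2729 = -14559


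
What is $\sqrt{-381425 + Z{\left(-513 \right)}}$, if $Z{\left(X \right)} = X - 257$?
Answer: $i \sqrt{382195} \approx 618.22 i$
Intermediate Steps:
$Z{\left(X \right)} = -257 + X$ ($Z{\left(X \right)} = X - 257 = -257 + X$)
$\sqrt{-381425 + Z{\left(-513 \right)}} = \sqrt{-381425 - 770} = \sqrt{-382195} = i \sqrt{382195}$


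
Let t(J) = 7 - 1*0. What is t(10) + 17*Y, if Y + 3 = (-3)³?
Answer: -503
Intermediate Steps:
Y = -30 (Y = -3 + (-3)³ = -3 - 27 = -30)
t(J) = 7 (t(J) = 7 + 0 = 7)
t(10) + 17*Y = 7 + 17*(-30) = 7 - 510 = -503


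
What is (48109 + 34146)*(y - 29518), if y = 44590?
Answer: 1239747360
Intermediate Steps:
(48109 + 34146)*(y - 29518) = (48109 + 34146)*(44590 - 29518) = 82255*15072 = 1239747360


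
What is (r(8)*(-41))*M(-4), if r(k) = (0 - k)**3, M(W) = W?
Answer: -83968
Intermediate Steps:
r(k) = -k**3 (r(k) = (-k)**3 = -k**3)
(r(8)*(-41))*M(-4) = (-1*8**3*(-41))*(-4) = (-1*512*(-41))*(-4) = -512*(-41)*(-4) = 20992*(-4) = -83968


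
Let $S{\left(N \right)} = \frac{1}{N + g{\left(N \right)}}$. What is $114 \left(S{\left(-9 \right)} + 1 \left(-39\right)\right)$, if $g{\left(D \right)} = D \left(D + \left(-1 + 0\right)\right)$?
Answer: $- \frac{120004}{27} \approx -4444.6$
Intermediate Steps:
$g{\left(D \right)} = D \left(-1 + D\right)$ ($g{\left(D \right)} = D \left(D - 1\right) = D \left(-1 + D\right)$)
$S{\left(N \right)} = \frac{1}{N + N \left(-1 + N\right)}$
$114 \left(S{\left(-9 \right)} + 1 \left(-39\right)\right) = 114 \left(\frac{1}{81} + 1 \left(-39\right)\right) = 114 \left(\frac{1}{81} - 39\right) = 114 \left(- \frac{3158}{81}\right) = - \frac{120004}{27}$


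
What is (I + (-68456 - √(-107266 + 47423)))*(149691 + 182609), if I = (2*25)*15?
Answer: -22498703800 - 332300*I*√59843 ≈ -2.2499e+10 - 8.129e+7*I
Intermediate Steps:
I = 750 (I = 50*15 = 750)
(I + (-68456 - √(-107266 + 47423)))*(149691 + 182609) = (750 + (-68456 - √(-107266 + 47423)))*(149691 + 182609) = (750 + (-68456 - √(-59843)))*332300 = (750 + (-68456 - I*√59843))*332300 = (-67706 - I*√59843)*332300 = -22498703800 - 332300*I*√59843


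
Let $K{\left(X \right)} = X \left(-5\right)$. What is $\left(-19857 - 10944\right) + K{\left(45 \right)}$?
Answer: $-31026$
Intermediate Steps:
$K{\left(X \right)} = - 5 X$
$\left(-19857 - 10944\right) + K{\left(45 \right)} = \left(-19857 - 10944\right) - 225 = -30801 - 225 = -31026$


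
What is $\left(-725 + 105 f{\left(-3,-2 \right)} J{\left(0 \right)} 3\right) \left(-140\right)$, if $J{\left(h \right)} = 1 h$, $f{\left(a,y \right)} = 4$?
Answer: $101500$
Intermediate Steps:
$J{\left(h \right)} = h$
$\left(-725 + 105 f{\left(-3,-2 \right)} J{\left(0 \right)} 3\right) \left(-140\right) = \left(-725 + 105 \cdot 4 \cdot 0 \cdot 3\right) \left(-140\right) = \left(-725 + 105 \cdot 0 \cdot 3\right) \left(-140\right) = \left(-725 + 105 \cdot 0\right) \left(-140\right) = \left(-725 + 0\right) \left(-140\right) = \left(-725\right) \left(-140\right) = 101500$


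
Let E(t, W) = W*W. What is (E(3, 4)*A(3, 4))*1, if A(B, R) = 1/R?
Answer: 4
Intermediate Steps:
E(t, W) = W²
(E(3, 4)*A(3, 4))*1 = (4²/4)*1 = (16*(¼))*1 = 4*1 = 4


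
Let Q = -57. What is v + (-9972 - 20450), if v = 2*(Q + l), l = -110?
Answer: -30756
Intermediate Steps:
v = -334 (v = 2*(-57 - 110) = 2*(-167) = -334)
v + (-9972 - 20450) = -334 + (-9972 - 20450) = -334 - 30422 = -30756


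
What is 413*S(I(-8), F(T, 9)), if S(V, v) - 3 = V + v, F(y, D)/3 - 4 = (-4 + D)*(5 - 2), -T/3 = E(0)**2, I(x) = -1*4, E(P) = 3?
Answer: 23128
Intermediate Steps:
I(x) = -4
T = -27 (T = -3*3**2 = -3*9 = -27)
F(y, D) = -24 + 9*D (F(y, D) = 12 + 3*((-4 + D)*(5 - 2)) = 12 + 3*((-4 + D)*3) = 12 + 3*(-12 + 3*D) = 12 + (-36 + 9*D) = -24 + 9*D)
S(V, v) = 3 + V + v (S(V, v) = 3 + (V + v) = 3 + V + v)
413*S(I(-8), F(T, 9)) = 413*(3 - 4 + (-24 + 9*9)) = 413*(3 - 4 + (-24 + 81)) = 413*(3 - 4 + 57) = 413*56 = 23128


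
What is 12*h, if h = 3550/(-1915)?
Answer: -8520/383 ≈ -22.245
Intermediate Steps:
h = -710/383 (h = 3550*(-1/1915) = -710/383 ≈ -1.8538)
12*h = 12*(-710/383) = -8520/383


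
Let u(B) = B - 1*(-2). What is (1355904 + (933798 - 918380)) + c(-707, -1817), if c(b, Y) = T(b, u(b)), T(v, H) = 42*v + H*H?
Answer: 1838653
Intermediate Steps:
u(B) = 2 + B (u(B) = B + 2 = 2 + B)
T(v, H) = H² + 42*v (T(v, H) = 42*v + H² = H² + 42*v)
c(b, Y) = (2 + b)² + 42*b
(1355904 + (933798 - 918380)) + c(-707, -1817) = (1355904 + (933798 - 918380)) + ((2 - 707)² + 42*(-707)) = (1355904 + 15418) + ((-705)² - 29694) = 1371322 + (497025 - 29694) = 1371322 + 467331 = 1838653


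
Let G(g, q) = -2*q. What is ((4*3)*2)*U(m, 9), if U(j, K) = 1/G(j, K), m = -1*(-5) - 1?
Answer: -4/3 ≈ -1.3333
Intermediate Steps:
m = 4 (m = 5 - 1 = 4)
U(j, K) = -1/(2*K) (U(j, K) = 1/(-2*K) = -1/(2*K))
((4*3)*2)*U(m, 9) = ((4*3)*2)*(-½/9) = (12*2)*(-½*⅑) = 24*(-1/18) = -4/3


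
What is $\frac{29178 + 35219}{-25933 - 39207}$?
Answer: $- \frac{64397}{65140} \approx -0.98859$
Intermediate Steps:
$\frac{29178 + 35219}{-25933 - 39207} = \frac{64397}{-65140} = 64397 \left(- \frac{1}{65140}\right) = - \frac{64397}{65140}$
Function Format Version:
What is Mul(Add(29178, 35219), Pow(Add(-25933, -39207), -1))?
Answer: Rational(-64397, 65140) ≈ -0.98859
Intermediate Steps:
Mul(Add(29178, 35219), Pow(Add(-25933, -39207), -1)) = Mul(64397, Pow(-65140, -1)) = Mul(64397, Rational(-1, 65140)) = Rational(-64397, 65140)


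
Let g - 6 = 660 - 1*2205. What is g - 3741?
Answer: -5280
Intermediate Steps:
g = -1539 (g = 6 + (660 - 1*2205) = 6 + (660 - 2205) = 6 - 1545 = -1539)
g - 3741 = -1539 - 3741 = -5280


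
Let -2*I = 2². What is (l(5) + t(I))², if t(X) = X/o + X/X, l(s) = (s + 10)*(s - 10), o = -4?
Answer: 21609/4 ≈ 5402.3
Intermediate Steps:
I = -2 (I = -½*2² = -½*4 = -2)
l(s) = (-10 + s)*(10 + s) (l(s) = (10 + s)*(-10 + s) = (-10 + s)*(10 + s))
t(X) = 1 - X/4 (t(X) = X/(-4) + X/X = X*(-¼) + 1 = -X/4 + 1 = 1 - X/4)
(l(5) + t(I))² = ((-100 + 5²) + (1 - ¼*(-2)))² = ((-100 + 25) + (1 + ½))² = (-75 + 3/2)² = (-147/2)² = 21609/4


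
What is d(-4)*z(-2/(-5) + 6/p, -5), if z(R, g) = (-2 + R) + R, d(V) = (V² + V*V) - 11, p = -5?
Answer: -378/5 ≈ -75.600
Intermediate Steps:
d(V) = -11 + 2*V² (d(V) = (V² + V²) - 11 = 2*V² - 11 = -11 + 2*V²)
z(R, g) = -2 + 2*R
d(-4)*z(-2/(-5) + 6/p, -5) = (-11 + 2*(-4)²)*(-2 + 2*(-2/(-5) + 6/(-5))) = (-11 + 2*16)*(-2 + 2*(-2*(-⅕) + 6*(-⅕))) = (-11 + 32)*(-2 + 2*(⅖ - 6/5)) = 21*(-2 + 2*(-⅘)) = 21*(-2 - 8/5) = 21*(-18/5) = -378/5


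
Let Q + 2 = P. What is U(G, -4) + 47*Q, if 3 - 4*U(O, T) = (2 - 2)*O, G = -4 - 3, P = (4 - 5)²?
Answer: -185/4 ≈ -46.250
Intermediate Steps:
P = 1 (P = (-1)² = 1)
G = -7
U(O, T) = ¾ (U(O, T) = ¾ - (2 - 2)*O/4 = ¾ - 0*O = ¾ - ¼*0 = ¾ + 0 = ¾)
Q = -1 (Q = -2 + 1 = -1)
U(G, -4) + 47*Q = ¾ + 47*(-1) = ¾ - 47 = -185/4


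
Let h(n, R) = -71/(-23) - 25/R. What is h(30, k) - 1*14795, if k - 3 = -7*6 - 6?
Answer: -3061811/207 ≈ -14791.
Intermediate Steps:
k = -45 (k = 3 + (-7*6 - 6) = 3 + (-42 - 6) = 3 - 48 = -45)
h(n, R) = 71/23 - 25/R (h(n, R) = -71*(-1/23) - 25/R = 71/23 - 25/R)
h(30, k) - 1*14795 = (71/23 - 25/(-45)) - 1*14795 = (71/23 - 25*(-1/45)) - 14795 = (71/23 + 5/9) - 14795 = 754/207 - 14795 = -3061811/207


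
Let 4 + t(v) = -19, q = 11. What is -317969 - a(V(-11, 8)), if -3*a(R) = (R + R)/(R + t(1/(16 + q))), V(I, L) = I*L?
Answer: -105883501/333 ≈ -3.1797e+5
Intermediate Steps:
t(v) = -23 (t(v) = -4 - 19 = -23)
a(R) = -2*R/(3*(-23 + R)) (a(R) = -(R + R)/(3*(R - 23)) = -2*R/(3*(-23 + R)))
-317969 - a(V(-11, 8)) = -317969 - (-2)*(-11*8)/(-69 + 3*(-11*8)) = -317969 - (-2)*(-88)/(-69 + 3*(-88)) = -317969 - (-2)*(-88)/(-69 - 264) = -317969 - (-2)*(-88)/(-333) = -317969 - (-2)*(-88)*(-1)/333 = -317969 - 1*(-176/333) = -317969 + 176/333 = -105883501/333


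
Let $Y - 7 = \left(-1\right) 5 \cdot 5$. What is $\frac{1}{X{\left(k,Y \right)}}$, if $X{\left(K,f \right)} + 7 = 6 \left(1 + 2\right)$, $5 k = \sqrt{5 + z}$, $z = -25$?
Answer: $\frac{1}{11} \approx 0.090909$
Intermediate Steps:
$k = \frac{2 i \sqrt{5}}{5}$ ($k = \frac{\sqrt{5 - 25}}{5} = \frac{\sqrt{-20}}{5} = \frac{2 i \sqrt{5}}{5} \approx 0.89443 i$)
$Y = -18$ ($Y = 7 + \left(-1\right) 5 \cdot 5 = 7 - 25 = -18$)
$X{\left(K,f \right)} = 11$ ($X{\left(K,f \right)} = -7 + 6 \left(1 + 2\right) = -7 + 6 \cdot 3 = -7 + 18 = 11$)
$\frac{1}{X{\left(k,Y \right)}} = \frac{1}{11}$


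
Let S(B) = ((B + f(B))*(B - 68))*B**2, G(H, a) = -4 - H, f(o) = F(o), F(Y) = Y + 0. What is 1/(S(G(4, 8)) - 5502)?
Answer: 1/72322 ≈ 1.3827e-5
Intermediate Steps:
F(Y) = Y
f(o) = o
S(B) = 2*B**3*(-68 + B) (S(B) = ((B + B)*(B - 68))*B**2 = ((2*B)*(-68 + B))*B**2 = (2*B*(-68 + B))*B**2 = 2*B**3*(-68 + B))
1/(S(G(4, 8)) - 5502) = 1/(2*(-4 - 1*4)**3*(-68 + (-4 - 1*4)) - 5502) = 1/(2*(-4 - 4)**3*(-68 + (-4 - 4)) - 5502) = 1/(2*(-8)**3*(-68 - 8) - 5502) = 1/(2*(-512)*(-76) - 5502) = 1/(77824 - 5502) = 1/72322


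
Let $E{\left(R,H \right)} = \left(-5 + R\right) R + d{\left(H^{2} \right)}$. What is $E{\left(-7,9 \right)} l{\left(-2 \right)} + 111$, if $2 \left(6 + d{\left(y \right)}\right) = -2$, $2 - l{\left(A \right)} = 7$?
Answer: $-274$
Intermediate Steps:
$l{\left(A \right)} = -5$ ($l{\left(A \right)} = 2 - 7 = -5$)
$d{\left(y \right)} = -7$ ($d{\left(y \right)} = -6 + \frac{1}{2} \left(-2\right) = -6 - 1 = -7$)
$E{\left(R,H \right)} = -7 + R \left(-5 + R\right)$ ($E{\left(R,H \right)} = \left(-5 + R\right) R - 7 = R \left(-5 + R\right) - 7 = -7 + R \left(-5 + R\right)$)
$E{\left(-7,9 \right)} l{\left(-2 \right)} + 111 = \left(-7 + \left(-7\right)^{2} - -35\right) \left(-5\right) + 111 = \left(-7 + 49 + 35\right) \left(-5\right) + 111 = 77 \left(-5\right) + 111 = -385 + 111 = -274$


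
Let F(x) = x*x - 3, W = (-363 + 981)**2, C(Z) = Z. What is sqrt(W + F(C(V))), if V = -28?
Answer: sqrt(382705) ≈ 618.63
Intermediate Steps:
W = 381924 (W = 618**2 = 381924)
F(x) = -3 + x**2 (F(x) = x**2 - 3 = -3 + x**2)
sqrt(W + F(C(V))) = sqrt(381924 + (-3 + (-28)**2)) = sqrt(381924 + (-3 + 784)) = sqrt(381924 + 781) = sqrt(382705)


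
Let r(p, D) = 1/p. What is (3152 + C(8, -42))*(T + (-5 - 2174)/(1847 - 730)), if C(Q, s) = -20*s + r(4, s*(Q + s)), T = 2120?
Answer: 37780434309/4468 ≈ 8.4558e+6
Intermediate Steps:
C(Q, s) = 1/4 - 20*s (C(Q, s) = -20*s + 1/4 = 1/4 - 20*s)
(3152 + C(8, -42))*(T + (-5 - 2174)/(1847 - 730)) = (3152 + (1/4 - 20*(-42)))*(2120 + (-5 - 2174)/(1847 - 730)) = (3152 + (1/4 + 840))*(2120 - 2179/1117) = (3152 + 3361/4)*(2120 - 2179*1/1117) = 15969*(2120 - 2179/1117)/4 = (15969/4)*(2365861/1117) = 37780434309/4468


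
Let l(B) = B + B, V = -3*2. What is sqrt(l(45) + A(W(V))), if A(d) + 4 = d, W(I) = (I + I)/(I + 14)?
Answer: 13*sqrt(2)/2 ≈ 9.1924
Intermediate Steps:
V = -6
W(I) = 2*I/(14 + I) (W(I) = (2*I)/(14 + I) = 2*I/(14 + I))
A(d) = -4 + d
l(B) = 2*B
sqrt(l(45) + A(W(V))) = sqrt(2*45 + (-4 + 2*(-6)/(14 - 6))) = sqrt(90 + (-4 + 2*(-6)/8)) = sqrt(90 + (-4 + 2*(-6)*(1/8))) = sqrt(90 + (-4 - 3/2)) = sqrt(90 - 11/2) = sqrt(169/2) = 13*sqrt(2)/2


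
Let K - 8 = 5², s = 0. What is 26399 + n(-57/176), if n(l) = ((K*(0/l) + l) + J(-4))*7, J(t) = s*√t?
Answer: 4645825/176 ≈ 26397.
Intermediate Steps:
J(t) = 0 (J(t) = 0*√t = 0)
K = 33 (K = 8 + 5² = 8 + 25 = 33)
n(l) = 7*l (n(l) = ((33*(0/l) + l) + 0)*7 = ((33*0 + l) + 0)*7 = ((0 + l) + 0)*7 = (l + 0)*7 = l*7 = 7*l)
26399 + n(-57/176) = 26399 + 7*(-57/176) = 26399 - 399/176 = 4645825/176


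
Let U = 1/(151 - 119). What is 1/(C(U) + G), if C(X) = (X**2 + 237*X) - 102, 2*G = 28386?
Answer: 1024/14436769 ≈ 7.0930e-5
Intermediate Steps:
G = 14193 (G = (1/2)*28386 = 14193)
U = 1/32 ≈ 0.031250
C(X) = -102 + X**2 + 237*X
1/(C(U) + G) = 1/((-102 + (1/32)**2 + 237*(1/32)) + 14193) = 1/((-102 + 1/1024 + 237/32) + 14193) = 1/(-96863/1024 + 14193) = 1/(14436769/1024) = 1024/14436769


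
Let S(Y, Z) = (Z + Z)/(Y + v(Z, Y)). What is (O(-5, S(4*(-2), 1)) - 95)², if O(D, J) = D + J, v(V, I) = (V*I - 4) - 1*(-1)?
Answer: 3617604/361 ≈ 10021.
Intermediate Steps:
v(V, I) = -3 + I*V (v(V, I) = (I*V - 4) + 1 = (-4 + I*V) + 1 = -3 + I*V)
S(Y, Z) = 2*Z/(-3 + Y + Y*Z) (S(Y, Z) = (Z + Z)/(Y + (-3 + Y*Z)) = (2*Z)/(-3 + Y + Y*Z) = 2*Z/(-3 + Y + Y*Z))
(O(-5, S(4*(-2), 1)) - 95)² = ((-5 + 2*1/(-3 + 4*(-2) + (4*(-2))*1)) - 95)² = ((-5 + 2*1/(-3 - 8 - 8*1)) - 95)² = ((-5 + 2*1/(-3 - 8 - 8)) - 95)² = ((-5 + 2*1/(-19)) - 95)² = ((-5 + 2*1*(-1/19)) - 95)² = ((-5 - 2/19) - 95)² = (-97/19 - 95)² = (-1902/19)² = 3617604/361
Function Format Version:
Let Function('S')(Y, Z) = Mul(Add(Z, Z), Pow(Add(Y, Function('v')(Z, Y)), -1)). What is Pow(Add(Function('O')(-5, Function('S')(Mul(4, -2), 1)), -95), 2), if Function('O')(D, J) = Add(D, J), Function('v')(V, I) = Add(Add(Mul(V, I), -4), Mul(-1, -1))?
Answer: Rational(3617604, 361) ≈ 10021.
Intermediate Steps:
Function('v')(V, I) = Add(-3, Mul(I, V)) (Function('v')(V, I) = Add(Add(Mul(I, V), -4), 1) = Add(Add(-4, Mul(I, V)), 1) = Add(-3, Mul(I, V)))
Function('S')(Y, Z) = Mul(2, Z, Pow(Add(-3, Y, Mul(Y, Z)), -1)) (Function('S')(Y, Z) = Mul(Add(Z, Z), Pow(Add(Y, Add(-3, Mul(Y, Z))), -1)) = Mul(Mul(2, Z), Pow(Add(-3, Y, Mul(Y, Z)), -1)) = Mul(2, Z, Pow(Add(-3, Y, Mul(Y, Z)), -1)))
Pow(Add(Function('O')(-5, Function('S')(Mul(4, -2), 1)), -95), 2) = Pow(Add(Add(-5, Mul(2, 1, Pow(Add(-3, Mul(4, -2), Mul(Mul(4, -2), 1)), -1))), -95), 2) = Pow(Add(Add(-5, Mul(2, 1, Pow(Add(-3, -8, Mul(-8, 1)), -1))), -95), 2) = Pow(Add(Add(-5, Mul(2, 1, Pow(Add(-3, -8, -8), -1))), -95), 2) = Pow(Add(Add(-5, Mul(2, 1, Pow(-19, -1))), -95), 2) = Pow(Add(Add(-5, Mul(2, 1, Rational(-1, 19))), -95), 2) = Pow(Add(Add(-5, Rational(-2, 19)), -95), 2) = Pow(Add(Rational(-97, 19), -95), 2) = Pow(Rational(-1902, 19), 2) = Rational(3617604, 361)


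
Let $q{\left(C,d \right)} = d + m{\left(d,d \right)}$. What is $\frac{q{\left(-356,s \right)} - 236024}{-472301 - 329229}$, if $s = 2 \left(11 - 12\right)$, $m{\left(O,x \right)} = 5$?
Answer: $\frac{236021}{801530} \approx 0.29446$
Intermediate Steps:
$s = -2$ ($s = 2 \left(-1\right) = -2$)
$q{\left(C,d \right)} = 5 + d$ ($q{\left(C,d \right)} = d + 5 = 5 + d$)
$\frac{q{\left(-356,s \right)} - 236024}{-472301 - 329229} = \frac{\left(5 - 2\right) - 236024}{-472301 - 329229} = \frac{3 - 236024}{-801530} = \left(-236021\right) \left(- \frac{1}{801530}\right) = \frac{236021}{801530}$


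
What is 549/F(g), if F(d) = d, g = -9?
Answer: -61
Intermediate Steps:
549/F(g) = 549/(-9) = 549*(-⅑) = -61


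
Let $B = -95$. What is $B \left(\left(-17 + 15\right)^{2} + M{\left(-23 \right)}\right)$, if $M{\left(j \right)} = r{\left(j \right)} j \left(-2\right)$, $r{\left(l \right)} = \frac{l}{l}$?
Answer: $-4750$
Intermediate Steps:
$r{\left(l \right)} = 1$
$M{\left(j \right)} = - 2 j$ ($M{\left(j \right)} = 1 j \left(-2\right) = j \left(-2\right) = - 2 j$)
$B \left(\left(-17 + 15\right)^{2} + M{\left(-23 \right)}\right) = - 95 \left(\left(-17 + 15\right)^{2} - -46\right) = - 95 \left(\left(-2\right)^{2} + 46\right) = - 95 \left(4 + 46\right) = \left(-95\right) 50 = -4750$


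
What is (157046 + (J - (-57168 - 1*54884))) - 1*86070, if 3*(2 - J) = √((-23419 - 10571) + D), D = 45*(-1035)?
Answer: 183030 - I*√80565/3 ≈ 1.8303e+5 - 94.613*I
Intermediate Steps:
D = -46575
J = 2 - I*√80565/3 (J = 2 - √((-23419 - 10571) - 46575)/3 = 2 - √(-33990 - 46575)/3 = 2 - I*√80565/3 ≈ 2.0 - 94.613*I)
(157046 + (J - (-57168 - 1*54884))) - 1*86070 = (157046 + ((2 - I*√80565/3) - (-57168 - 1*54884))) - 1*86070 = (157046 + ((2 - I*√80565/3) - (-57168 - 54884))) - 86070 = (157046 + ((2 - I*√80565/3) - 1*(-112052))) - 86070 = (157046 + ((2 - I*√80565/3) + 112052)) - 86070 = (157046 + (112054 - I*√80565/3)) - 86070 = (269100 - I*√80565/3) - 86070 = 183030 - I*√80565/3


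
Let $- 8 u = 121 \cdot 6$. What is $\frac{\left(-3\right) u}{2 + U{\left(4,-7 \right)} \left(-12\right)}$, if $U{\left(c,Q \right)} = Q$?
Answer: $\frac{1089}{344} \approx 3.1657$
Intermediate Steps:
$u = - \frac{363}{4}$ ($u = - \frac{121 \cdot 6}{8} = \left(- \frac{1}{8}\right) 726 = - \frac{363}{4} \approx -90.75$)
$\frac{\left(-3\right) u}{2 + U{\left(4,-7 \right)} \left(-12\right)} = \frac{\left(-3\right) \left(- \frac{363}{4}\right)}{2 - -84} = \frac{1089}{4 \left(2 + 84\right)} = \frac{1089}{4 \cdot 86} = \frac{1089}{4} \cdot \frac{1}{86} = \frac{1089}{344}$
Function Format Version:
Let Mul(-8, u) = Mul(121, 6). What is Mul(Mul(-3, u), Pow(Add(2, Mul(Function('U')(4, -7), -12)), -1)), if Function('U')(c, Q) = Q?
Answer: Rational(1089, 344) ≈ 3.1657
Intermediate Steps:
u = Rational(-363, 4) (u = Mul(Rational(-1, 8), Mul(121, 6)) = Mul(Rational(-1, 8), 726) = Rational(-363, 4) ≈ -90.750)
Mul(Mul(-3, u), Pow(Add(2, Mul(Function('U')(4, -7), -12)), -1)) = Mul(Mul(-3, Rational(-363, 4)), Pow(Add(2, Mul(-7, -12)), -1)) = Mul(Rational(1089, 4), Pow(Add(2, 84), -1)) = Mul(Rational(1089, 4), Pow(86, -1)) = Mul(Rational(1089, 4), Rational(1, 86)) = Rational(1089, 344)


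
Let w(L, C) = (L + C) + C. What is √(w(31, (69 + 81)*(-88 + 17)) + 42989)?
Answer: 2*√5430 ≈ 147.38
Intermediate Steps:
w(L, C) = L + 2*C (w(L, C) = (C + L) + C = L + 2*C)
√(w(31, (69 + 81)*(-88 + 17)) + 42989) = √((31 + 2*((69 + 81)*(-88 + 17))) + 42989) = √((31 + 2*(150*(-71))) + 42989) = √((31 + 2*(-10650)) + 42989) = √((31 - 21300) + 42989) = √(-21269 + 42989) = √21720 = 2*√5430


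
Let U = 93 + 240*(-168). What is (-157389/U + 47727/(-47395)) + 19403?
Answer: 536210106009/27631285 ≈ 19406.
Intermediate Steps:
U = -40227 (U = 93 - 40320 = -40227)
(-157389/U + 47727/(-47395)) + 19403 = (-157389/(-40227) + 47727/(-47395)) + 19403 = (-157389*(-1/40227) + 47727*(-1/47395)) + 19403 = (2281/583 - 47727/47395) + 19403 = 80283154/27631285 + 19403 = 536210106009/27631285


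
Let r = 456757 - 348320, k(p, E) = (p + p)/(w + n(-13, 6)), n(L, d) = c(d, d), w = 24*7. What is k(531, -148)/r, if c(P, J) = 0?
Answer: 177/3036236 ≈ 5.8296e-5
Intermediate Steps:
w = 168
n(L, d) = 0
k(p, E) = p/84 (k(p, E) = (p + p)/(168 + 0) = (2*p)/168 = (2*p)*(1/168) = p/84)
r = 108437
k(531, -148)/r = ((1/84)*531)/108437 = (177/28)*(1/108437) = 177/3036236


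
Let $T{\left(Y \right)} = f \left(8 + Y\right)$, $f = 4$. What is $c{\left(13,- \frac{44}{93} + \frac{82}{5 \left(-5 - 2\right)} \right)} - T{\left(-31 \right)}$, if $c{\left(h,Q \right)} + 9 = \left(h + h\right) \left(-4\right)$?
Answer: $-21$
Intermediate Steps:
$c{\left(h,Q \right)} = -9 - 8 h$ ($c{\left(h,Q \right)} = -9 + \left(h + h\right) \left(-4\right) = -9 + 2 h \left(-4\right) = -9 - 8 h$)
$T{\left(Y \right)} = 32 + 4 Y$ ($T{\left(Y \right)} = 4 \left(8 + Y\right) = 32 + 4 Y$)
$c{\left(13,- \frac{44}{93} + \frac{82}{5 \left(-5 - 2\right)} \right)} - T{\left(-31 \right)} = \left(-9 - 104\right) - \left(32 + 4 \left(-31\right)\right) = \left(-9 - 104\right) - \left(32 - 124\right) = -113 - -92 = -113 + 92 = -21$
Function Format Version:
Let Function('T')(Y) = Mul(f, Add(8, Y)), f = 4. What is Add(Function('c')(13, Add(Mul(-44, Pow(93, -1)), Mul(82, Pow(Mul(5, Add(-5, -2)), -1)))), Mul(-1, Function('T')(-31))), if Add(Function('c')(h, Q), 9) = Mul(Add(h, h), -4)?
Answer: -21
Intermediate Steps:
Function('c')(h, Q) = Add(-9, Mul(-8, h)) (Function('c')(h, Q) = Add(-9, Mul(Add(h, h), -4)) = Add(-9, Mul(Mul(2, h), -4)) = Add(-9, Mul(-8, h)))
Function('T')(Y) = Add(32, Mul(4, Y)) (Function('T')(Y) = Mul(4, Add(8, Y)) = Add(32, Mul(4, Y)))
Add(Function('c')(13, Add(Mul(-44, Pow(93, -1)), Mul(82, Pow(Mul(5, Add(-5, -2)), -1)))), Mul(-1, Function('T')(-31))) = Add(Add(-9, Mul(-8, 13)), Mul(-1, Add(32, Mul(4, -31)))) = Add(Add(-9, -104), Mul(-1, Add(32, -124))) = Add(-113, Mul(-1, -92)) = Add(-113, 92) = -21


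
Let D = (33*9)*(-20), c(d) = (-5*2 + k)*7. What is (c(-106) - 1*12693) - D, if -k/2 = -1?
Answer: -6809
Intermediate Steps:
k = 2 (k = -2*(-1) = 2)
c(d) = -56 (c(d) = (-5*2 + 2)*7 = (-10 + 2)*7 = -8*7 = -56)
D = -5940 (D = 297*(-20) = -5940)
(c(-106) - 1*12693) - D = (-56 - 1*12693) - 1*(-5940) = (-56 - 12693) + 5940 = -12749 + 5940 = -6809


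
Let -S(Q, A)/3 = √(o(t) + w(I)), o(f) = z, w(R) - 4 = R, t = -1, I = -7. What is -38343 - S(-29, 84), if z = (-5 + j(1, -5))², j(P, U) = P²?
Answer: -38343 + 3*√13 ≈ -38332.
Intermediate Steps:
z = 16 (z = (-5 + 1²)² = (-5 + 1)² = (-4)² = 16)
w(R) = 4 + R
o(f) = 16
S(Q, A) = -3*√13 (S(Q, A) = -3*√(16 + (4 - 7)) = -3*√(16 - 3) = -3*√13)
-38343 - S(-29, 84) = -38343 - (-3)*√13 = -38343 + 3*√13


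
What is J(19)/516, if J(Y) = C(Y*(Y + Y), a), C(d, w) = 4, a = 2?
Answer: 1/129 ≈ 0.0077519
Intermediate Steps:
J(Y) = 4
J(19)/516 = 4/516 = 4*(1/516) = 1/129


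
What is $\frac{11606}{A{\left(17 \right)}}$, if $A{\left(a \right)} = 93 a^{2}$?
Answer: $\frac{11606}{26877} \approx 0.43182$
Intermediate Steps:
$\frac{11606}{A{\left(17 \right)}} = \frac{11606}{93 \cdot 17^{2}} = \frac{11606}{93 \cdot 289} = \frac{11606}{26877}$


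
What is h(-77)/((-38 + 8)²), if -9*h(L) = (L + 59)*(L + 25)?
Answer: -26/225 ≈ -0.11556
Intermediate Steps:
h(L) = -(25 + L)*(59 + L)/9 (h(L) = -(L + 59)*(L + 25)/9 = -(59 + L)*(25 + L)/9 = -(25 + L)*(59 + L)/9)
h(-77)/((-38 + 8)²) = (-1475/9 - 28/3*(-77) - ⅑*(-77)²)/((-38 + 8)²) = (-1475/9 + 2156/3 - ⅑*5929)/((-30)²) = (-1475/9 + 2156/3 - 5929/9)/900 = -104*1/900 = -26/225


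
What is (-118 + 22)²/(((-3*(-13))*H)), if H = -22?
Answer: -1536/143 ≈ -10.741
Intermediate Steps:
(-118 + 22)²/(((-3*(-13))*H)) = (-118 + 22)²/((-3*(-13)*(-22))) = (-96)²/((39*(-22))) = 9216/(-858) = 9216*(-1/858) = -1536/143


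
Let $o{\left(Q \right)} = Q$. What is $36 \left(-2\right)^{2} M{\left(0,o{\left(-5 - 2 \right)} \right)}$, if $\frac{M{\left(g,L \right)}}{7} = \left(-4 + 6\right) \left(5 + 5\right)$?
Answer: $20160$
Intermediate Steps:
$M{\left(g,L \right)} = 140$ ($M{\left(g,L \right)} = 7 \left(-4 + 6\right) \left(5 + 5\right) = 7 \cdot 2 \cdot 10 = 7 \cdot 20 = 140$)
$36 \left(-2\right)^{2} M{\left(0,o{\left(-5 - 2 \right)} \right)} = 36 \left(-2\right)^{2} \cdot 140 = 36 \cdot 4 \cdot 140 = 144 \cdot 140 = 20160$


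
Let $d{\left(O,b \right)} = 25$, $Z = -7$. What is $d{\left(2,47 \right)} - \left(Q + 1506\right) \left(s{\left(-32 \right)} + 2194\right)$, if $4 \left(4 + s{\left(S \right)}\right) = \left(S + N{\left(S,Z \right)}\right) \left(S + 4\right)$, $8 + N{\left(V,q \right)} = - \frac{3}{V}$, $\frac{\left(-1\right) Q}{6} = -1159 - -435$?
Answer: $- \frac{231130175}{16} \approx -1.4446 \cdot 10^{7}$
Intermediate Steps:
$Q = 4344$ ($Q = - 6 \left(-1159 - -435\right) = - 6 \left(-1159 + 435\right) = \left(-6\right) \left(-724\right) = 4344$)
$N{\left(V,q \right)} = -8 - \frac{3}{V}$
$s{\left(S \right)} = -4 + \frac{\left(4 + S\right) \left(-8 + S - \frac{3}{S}\right)}{4}$ ($s{\left(S \right)} = -4 + \frac{\left(S - \left(8 + \frac{3}{S}\right)\right) \left(S + 4\right)}{4} = -4 + \frac{\left(-8 + S - \frac{3}{S}\right) \left(4 + S\right)}{4} = -4 + \frac{\left(4 + S\right) \left(-8 + S - \frac{3}{S}\right)}{4}$)
$d{\left(2,47 \right)} - \left(Q + 1506\right) \left(s{\left(-32 \right)} + 2194\right) = 25 - \left(4344 + 1506\right) \left(\left(- \frac{51}{4} - -32 - \frac{3}{-32} + \frac{\left(-32\right)^{2}}{4}\right) + 2194\right) = 25 - 5850 \left(\left(- \frac{51}{4} + 32 - - \frac{3}{32} + \frac{1}{4} \cdot 1024\right) + 2194\right) = 25 - 5850 \left(\left(- \frac{51}{4} + 32 + \frac{3}{32} + 256\right) + 2194\right) = 25 - 5850 \left(\frac{8811}{32} + 2194\right) = 25 - 5850 \cdot \frac{79019}{32} = 25 - \frac{231130575}{16} = - \frac{231130175}{16}$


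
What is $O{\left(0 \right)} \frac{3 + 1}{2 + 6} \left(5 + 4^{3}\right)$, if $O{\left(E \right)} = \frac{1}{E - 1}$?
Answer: $- \frac{69}{2} \approx -34.5$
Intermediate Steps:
$O{\left(E \right)} = \frac{1}{-1 + E}$
$O{\left(0 \right)} \frac{3 + 1}{2 + 6} \left(5 + 4^{3}\right) = \frac{\left(3 + 1\right) \frac{1}{2 + 6}}{-1 + 0} \left(5 + 4^{3}\right) = \frac{4 \cdot \frac{1}{8}}{-1} \left(5 + 64\right) = - \frac{4}{8} \cdot 69 = \left(-1\right) \frac{1}{2} \cdot 69 = \left(- \frac{1}{2}\right) 69 = - \frac{69}{2}$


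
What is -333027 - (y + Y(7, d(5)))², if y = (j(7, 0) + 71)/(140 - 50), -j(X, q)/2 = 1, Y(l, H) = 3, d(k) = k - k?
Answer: -299737069/900 ≈ -3.3304e+5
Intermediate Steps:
d(k) = 0
j(X, q) = -2 (j(X, q) = -2*1 = -2)
y = 23/30 (y = (-2 + 71)/(140 - 50) = 69/90 = 69*(1/90) = 23/30 ≈ 0.76667)
-333027 - (y + Y(7, d(5)))² = -333027 - (23/30 + 3)² = -333027 - (113/30)² = -333027 - 1*12769/900 = -333027 - 12769/900 = -299737069/900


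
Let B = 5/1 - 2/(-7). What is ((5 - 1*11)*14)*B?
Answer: -444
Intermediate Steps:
B = 37/7 (B = 5*1 - 2*(-⅐) = 5 + 2/7 = 37/7 ≈ 5.2857)
((5 - 1*11)*14)*B = ((5 - 1*11)*14)*(37/7) = ((5 - 11)*14)*(37/7) = -6*14*(37/7) = -84*37/7 = -444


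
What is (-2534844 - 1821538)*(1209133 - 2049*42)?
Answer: -4892543714650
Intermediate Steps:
(-2534844 - 1821538)*(1209133 - 2049*42) = -4356382*(1209133 - 86058) = -4356382*1123075 = -4892543714650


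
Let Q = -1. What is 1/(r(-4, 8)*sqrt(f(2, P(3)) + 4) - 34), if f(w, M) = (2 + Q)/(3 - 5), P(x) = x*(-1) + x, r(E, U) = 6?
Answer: -17/515 - 3*sqrt(14)/1030 ≈ -0.043908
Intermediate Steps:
P(x) = 0 (P(x) = -x + x = 0)
f(w, M) = -1/2 (f(w, M) = (2 - 1)/(3 - 5) = 1/(-2) = 1*(-1/2) = -1/2)
1/(r(-4, 8)*sqrt(f(2, P(3)) + 4) - 34) = 1/(6*sqrt(-1/2 + 4) - 34) = 1/(6*sqrt(7/2) - 34) = 1/(6*(sqrt(14)/2) - 34) = 1/(3*sqrt(14) - 34) = 1/(-34 + 3*sqrt(14))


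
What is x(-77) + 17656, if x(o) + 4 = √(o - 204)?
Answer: 17652 + I*√281 ≈ 17652.0 + 16.763*I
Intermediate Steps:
x(o) = -4 + √(-204 + o) (x(o) = -4 + √(o - 204) = -4 + √(-204 + o))
x(-77) + 17656 = (-4 + √(-204 - 77)) + 17656 = (-4 + √(-281)) + 17656 = (-4 + I*√281) + 17656 = 17652 + I*√281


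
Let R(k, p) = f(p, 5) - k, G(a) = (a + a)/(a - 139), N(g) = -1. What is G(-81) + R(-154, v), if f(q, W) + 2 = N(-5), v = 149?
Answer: 16691/110 ≈ 151.74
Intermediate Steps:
f(q, W) = -3 (f(q, W) = -2 - 1 = -3)
G(a) = 2*a/(-139 + a) (G(a) = (2*a)/(-139 + a) = 2*a/(-139 + a))
R(k, p) = -3 - k
G(-81) + R(-154, v) = 2*(-81)/(-139 - 81) + (-3 - 1*(-154)) = 2*(-81)/(-220) + (-3 + 154) = 2*(-81)*(-1/220) + 151 = 81/110 + 151 = 16691/110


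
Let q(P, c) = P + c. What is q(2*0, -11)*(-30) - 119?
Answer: 211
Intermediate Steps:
q(2*0, -11)*(-30) - 119 = (2*0 - 11)*(-30) - 119 = (0 - 11)*(-30) - 119 = -11*(-30) - 119 = 330 - 119 = 211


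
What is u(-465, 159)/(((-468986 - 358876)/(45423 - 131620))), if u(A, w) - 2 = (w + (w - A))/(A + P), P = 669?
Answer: 34220209/56294616 ≈ 0.60788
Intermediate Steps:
u(A, w) = 2 + (-A + 2*w)/(669 + A) (u(A, w) = 2 + (w + (w - A))/(A + 669) = 2 + (-A + 2*w)/(669 + A))
u(-465, 159)/(((-468986 - 358876)/(45423 - 131620))) = ((1338 - 465 + 2*159)/(669 - 465))/(((-468986 - 358876)/(45423 - 131620))) = ((1338 - 465 + 318)/204)/((-827862/(-86197))) = ((1/204)*1191)/((-827862*(-1/86197))) = 397/(68*(827862/86197)) = (397/68)*(86197/827862) = 34220209/56294616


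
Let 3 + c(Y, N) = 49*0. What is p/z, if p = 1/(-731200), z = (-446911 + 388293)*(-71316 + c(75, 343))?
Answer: -1/3056838006230400 ≈ -3.2714e-16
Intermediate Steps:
c(Y, N) = -3 (c(Y, N) = -3 + 49*0 = -3 + 0 = -3)
z = 4180577142 (z = (-446911 + 388293)*(-71316 - 3) = -58618*(-71319) = 4180577142)
p = -1/731200 ≈ -1.3676e-6
p/z = -1/731200/4180577142 = -1/731200*1/4180577142 = -1/3056838006230400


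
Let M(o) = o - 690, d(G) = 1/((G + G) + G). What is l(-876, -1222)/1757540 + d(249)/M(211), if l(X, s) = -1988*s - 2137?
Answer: 868481598247/628870660020 ≈ 1.3810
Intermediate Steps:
l(X, s) = -2137 - 1988*s
d(G) = 1/(3*G) (d(G) = 1/(2*G + G) = 1/(3*G))
M(o) = -690 + o
l(-876, -1222)/1757540 + d(249)/M(211) = (-2137 - 1988*(-1222))/1757540 + ((⅓)/249)/(-690 + 211) = (-2137 + 2429336)*(1/1757540) + ((⅓)*(1/249))/(-479) = 2427199*(1/1757540) + (1/747)*(-1/479) = 2427199/1757540 - 1/357813 = 868481598247/628870660020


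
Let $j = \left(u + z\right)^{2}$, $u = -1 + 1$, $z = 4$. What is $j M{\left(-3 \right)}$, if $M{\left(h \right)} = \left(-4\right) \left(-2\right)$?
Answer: $128$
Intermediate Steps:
$M{\left(h \right)} = 8$
$u = 0$
$j = 16$ ($j = \left(0 + 4\right)^{2} = 4^{2} = 16$)
$j M{\left(-3 \right)} = 16 \cdot 8 = 128$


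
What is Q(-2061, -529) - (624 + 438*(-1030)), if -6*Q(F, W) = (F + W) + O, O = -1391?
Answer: 902359/2 ≈ 4.5118e+5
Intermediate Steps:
Q(F, W) = 1391/6 - F/6 - W/6 (Q(F, W) = -((F + W) - 1391)/6 = -(-1391 + F + W)/6 = 1391/6 - F/6 - W/6)
Q(-2061, -529) - (624 + 438*(-1030)) = (1391/6 - 1/6*(-2061) - 1/6*(-529)) - (624 + 438*(-1030)) = (1391/6 + 687/2 + 529/6) - (624 - 451140) = 1327/2 - 1*(-450516) = 1327/2 + 450516 = 902359/2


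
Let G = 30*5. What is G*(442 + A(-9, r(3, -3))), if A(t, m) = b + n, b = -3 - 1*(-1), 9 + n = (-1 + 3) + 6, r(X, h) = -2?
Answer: 65850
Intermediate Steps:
G = 150
n = -1 (n = -9 + ((-1 + 3) + 6) = -9 + (2 + 6) = -9 + 8 = -1)
b = -2 (b = -3 + 1 = -2)
A(t, m) = -3 (A(t, m) = -2 - 1 = -3)
G*(442 + A(-9, r(3, -3))) = 150*(442 - 3) = 150*439 = 65850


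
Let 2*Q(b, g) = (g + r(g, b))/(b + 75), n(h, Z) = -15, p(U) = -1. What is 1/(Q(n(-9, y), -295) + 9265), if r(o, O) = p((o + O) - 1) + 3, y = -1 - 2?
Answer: 120/1111507 ≈ 0.00010796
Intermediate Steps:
y = -3
r(o, O) = 2 (r(o, O) = -1 + 3 = 2)
Q(b, g) = (2 + g)/(2*(75 + b)) (Q(b, g) = ((g + 2)/(b + 75))/2 = ((2 + g)/(75 + b))/2 = (2 + g)/(2*(75 + b)))
1/(Q(n(-9, y), -295) + 9265) = 1/((2 - 295)/(2*(75 - 15)) + 9265) = 1/((½)*(-293)/60 + 9265) = 1/((½)*(1/60)*(-293) + 9265) = 1/(-293/120 + 9265) = 1/(1111507/120) = 120/1111507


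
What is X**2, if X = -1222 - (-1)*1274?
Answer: 2704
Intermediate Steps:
X = 52 (X = -1222 - 1*(-1274) = -1222 + 1274 = 52)
X**2 = 52**2 = 2704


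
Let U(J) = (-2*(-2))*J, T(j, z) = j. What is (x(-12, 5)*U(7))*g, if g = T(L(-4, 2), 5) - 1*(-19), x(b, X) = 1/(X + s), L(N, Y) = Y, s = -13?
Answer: -147/2 ≈ -73.500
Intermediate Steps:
x(b, X) = 1/(-13 + X) (x(b, X) = 1/(X - 13) = 1/(-13 + X))
g = 21 (g = 2 - 1*(-19) = 2 + 19 = 21)
U(J) = 4*J
(x(-12, 5)*U(7))*g = ((4*7)/(-13 + 5))*21 = (28/(-8))*21 = -⅛*28*21 = -7/2*21 = -147/2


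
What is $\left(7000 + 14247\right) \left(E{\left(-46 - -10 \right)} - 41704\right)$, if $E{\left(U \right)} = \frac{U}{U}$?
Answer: $-886063641$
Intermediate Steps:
$E{\left(U \right)} = 1$
$\left(7000 + 14247\right) \left(E{\left(-46 - -10 \right)} - 41704\right) = \left(7000 + 14247\right) \left(1 - 41704\right) = 21247 \left(-41703\right) = -886063641$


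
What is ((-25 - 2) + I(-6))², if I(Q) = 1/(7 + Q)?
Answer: 676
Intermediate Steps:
((-25 - 2) + I(-6))² = ((-25 - 2) + 1/(7 - 6))² = (-27 + 1/1)² = (-27 + 1)² = (-26)² = 676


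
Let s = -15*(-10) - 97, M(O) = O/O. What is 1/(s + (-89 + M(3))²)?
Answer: 1/7797 ≈ 0.00012825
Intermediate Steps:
M(O) = 1
s = 53 (s = 150 - 97 = 53)
1/(s + (-89 + M(3))²) = 1/(53 + (-89 + 1)²) = 1/(53 + (-88)²) = 1/(53 + 7744) = 1/7797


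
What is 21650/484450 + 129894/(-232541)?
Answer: -1157852713/2253089749 ≈ -0.51390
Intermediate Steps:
21650/484450 + 129894/(-232541) = 21650*(1/484450) + 129894*(-1/232541) = 433/9689 - 129894/232541 = -1157852713/2253089749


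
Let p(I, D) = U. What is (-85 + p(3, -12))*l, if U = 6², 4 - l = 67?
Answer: 3087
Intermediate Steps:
l = -63 (l = 4 - 1*67 = 4 - 67 = -63)
U = 36
p(I, D) = 36
(-85 + p(3, -12))*l = (-85 + 36)*(-63) = -49*(-63) = 3087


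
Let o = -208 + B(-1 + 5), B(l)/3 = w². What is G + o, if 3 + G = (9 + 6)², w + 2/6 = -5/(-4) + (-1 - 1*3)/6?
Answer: 227/16 ≈ 14.188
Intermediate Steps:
w = ¼ (w = -⅓ + (-5/(-4) + (-1 - 1*3)/6) = -⅓ + (-5*(-¼) + (-1 - 3)*(⅙)) = -⅓ + (5/4 - 4*⅙) = -⅓ + (5/4 - ⅔) = -⅓ + 7/12 = ¼ ≈ 0.25000)
B(l) = 3/16 (B(l) = 3*(¼)² = 3*(1/16) = 3/16)
o = -3325/16 (o = -208 + 3/16 = -3325/16 ≈ -207.81)
G = 222 (G = -3 + (9 + 6)² = -3 + 15² = -3 + 225 = 222)
G + o = 222 - 3325/16 = 227/16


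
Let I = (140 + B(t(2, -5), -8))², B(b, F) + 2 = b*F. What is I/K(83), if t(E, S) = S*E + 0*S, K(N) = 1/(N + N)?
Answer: 7888984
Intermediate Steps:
K(N) = 1/(2*N)
t(E, S) = E*S (t(E, S) = E*S + 0 = E*S)
B(b, F) = -2 + F*b (B(b, F) = -2 + b*F = -2 + F*b)
I = 47524 (I = (140 + (-2 - 16*(-5)))² = (140 + (-2 - 8*(-10)))² = (140 + (-2 + 80))² = (140 + 78)² = 218² = 47524)
I/K(83) = 47524/(((½)/83)) = 47524/(((½)*(1/83))) = 47524/(1/166) = 47524*166 = 7888984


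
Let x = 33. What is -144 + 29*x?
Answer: 813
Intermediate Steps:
-144 + 29*x = -144 + 29*33 = -144 + 957 = 813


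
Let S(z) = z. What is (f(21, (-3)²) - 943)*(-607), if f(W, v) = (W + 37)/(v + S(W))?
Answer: 8568412/15 ≈ 5.7123e+5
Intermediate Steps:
f(W, v) = (37 + W)/(W + v) (f(W, v) = (W + 37)/(v + W) = (37 + W)/(W + v))
(f(21, (-3)²) - 943)*(-607) = ((37 + 21)/(21 + (-3)²) - 943)*(-607) = (58/(21 + 9) - 943)*(-607) = (58/30 - 943)*(-607) = ((1/30)*58 - 943)*(-607) = (29/15 - 943)*(-607) = -14116/15*(-607) = 8568412/15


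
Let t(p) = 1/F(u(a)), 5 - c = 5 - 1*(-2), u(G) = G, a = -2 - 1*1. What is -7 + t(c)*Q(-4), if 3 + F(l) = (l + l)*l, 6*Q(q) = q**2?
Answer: -307/45 ≈ -6.8222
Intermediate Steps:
a = -3 (a = -2 - 1 = -3)
Q(q) = q**2/6
c = -2 (c = 5 - (5 - 1*(-2)) = 5 - (5 + 2) = 5 - 1*7 = 5 - 7 = -2)
F(l) = -3 + 2*l**2 (F(l) = -3 + (l + l)*l = -3 + (2*l)*l = -3 + 2*l**2)
t(p) = 1/15 (t(p) = 1/(-3 + 2*(-3)**2) = 1/(-3 + 2*9) = 1/(-3 + 18) = 1/15)
-7 + t(c)*Q(-4) = -7 + ((1/6)*(-4)**2)/15 = -7 + ((1/6)*16)/15 = -7 + (1/15)*(8/3) = -7 + 8/45 = -307/45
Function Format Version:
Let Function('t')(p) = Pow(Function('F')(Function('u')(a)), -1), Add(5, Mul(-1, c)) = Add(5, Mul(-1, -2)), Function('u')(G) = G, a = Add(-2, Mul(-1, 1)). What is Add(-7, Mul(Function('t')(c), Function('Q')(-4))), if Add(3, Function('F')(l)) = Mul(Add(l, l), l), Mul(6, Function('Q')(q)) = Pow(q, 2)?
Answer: Rational(-307, 45) ≈ -6.8222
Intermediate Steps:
a = -3 (a = Add(-2, -1) = -3)
Function('Q')(q) = Mul(Rational(1, 6), Pow(q, 2))
c = -2 (c = Add(5, Mul(-1, Add(5, Mul(-1, -2)))) = Add(5, Mul(-1, Add(5, 2))) = Add(5, Mul(-1, 7)) = Add(5, -7) = -2)
Function('F')(l) = Add(-3, Mul(2, Pow(l, 2))) (Function('F')(l) = Add(-3, Mul(Add(l, l), l)) = Add(-3, Mul(Mul(2, l), l)) = Add(-3, Mul(2, Pow(l, 2))))
Function('t')(p) = Rational(1, 15) (Function('t')(p) = Pow(Add(-3, Mul(2, Pow(-3, 2))), -1) = Pow(Add(-3, Mul(2, 9)), -1) = Pow(Add(-3, 18), -1) = Pow(15, -1) = Rational(1, 15))
Add(-7, Mul(Function('t')(c), Function('Q')(-4))) = Add(-7, Mul(Rational(1, 15), Mul(Rational(1, 6), Pow(-4, 2)))) = Add(-7, Mul(Rational(1, 15), Mul(Rational(1, 6), 16))) = Add(-7, Mul(Rational(1, 15), Rational(8, 3))) = Add(-7, Rational(8, 45)) = Rational(-307, 45)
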